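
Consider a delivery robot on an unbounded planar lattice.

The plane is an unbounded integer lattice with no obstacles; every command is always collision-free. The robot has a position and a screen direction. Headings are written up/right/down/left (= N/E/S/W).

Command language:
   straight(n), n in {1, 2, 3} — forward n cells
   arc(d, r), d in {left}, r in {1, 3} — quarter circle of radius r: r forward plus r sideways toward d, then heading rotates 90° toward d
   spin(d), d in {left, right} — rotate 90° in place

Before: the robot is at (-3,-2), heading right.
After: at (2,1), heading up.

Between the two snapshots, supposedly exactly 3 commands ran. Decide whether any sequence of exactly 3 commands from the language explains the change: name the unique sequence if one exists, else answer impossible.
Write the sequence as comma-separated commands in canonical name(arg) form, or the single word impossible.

straight(1), straight(1), arc(left, 3)

key: position moved to (2,1) AND the heading swung to N — translation plus rotation needed
from: at (-3,-2), heading right
step 1 (straight(1)): at (-2,-2), heading right
step 2 (straight(1)): at (-1,-2), heading right
step 3 (arc(left, 3)): at (2,1), heading up
uniquely the one of 343 3-step routes that fits.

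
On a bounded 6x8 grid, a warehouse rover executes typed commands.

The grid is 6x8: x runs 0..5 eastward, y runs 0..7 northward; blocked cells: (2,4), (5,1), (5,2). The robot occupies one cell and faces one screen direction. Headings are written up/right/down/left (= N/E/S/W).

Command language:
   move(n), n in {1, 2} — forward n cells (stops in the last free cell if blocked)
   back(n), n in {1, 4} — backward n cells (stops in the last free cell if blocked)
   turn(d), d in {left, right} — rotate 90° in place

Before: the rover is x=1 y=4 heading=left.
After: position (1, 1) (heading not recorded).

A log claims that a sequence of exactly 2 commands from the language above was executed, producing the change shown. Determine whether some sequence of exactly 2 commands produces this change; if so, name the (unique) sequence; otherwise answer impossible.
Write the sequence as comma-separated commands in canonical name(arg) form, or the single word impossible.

every 2-command combo misses the target.

impossible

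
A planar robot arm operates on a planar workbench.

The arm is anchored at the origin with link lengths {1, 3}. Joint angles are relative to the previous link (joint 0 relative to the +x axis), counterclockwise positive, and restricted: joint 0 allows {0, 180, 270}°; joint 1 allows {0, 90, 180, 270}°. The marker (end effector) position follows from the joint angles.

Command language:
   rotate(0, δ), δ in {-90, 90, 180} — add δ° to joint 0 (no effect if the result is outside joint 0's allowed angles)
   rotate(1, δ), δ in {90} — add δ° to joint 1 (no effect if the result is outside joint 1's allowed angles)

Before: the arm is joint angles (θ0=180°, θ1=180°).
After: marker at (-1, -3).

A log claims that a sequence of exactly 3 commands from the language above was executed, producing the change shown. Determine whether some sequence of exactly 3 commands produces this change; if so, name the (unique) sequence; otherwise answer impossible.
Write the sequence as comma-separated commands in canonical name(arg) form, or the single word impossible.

rotate(1, 90), rotate(1, 90), rotate(1, 90)

from: joint angles (θ0=180°, θ1=180°)
1. rotate(1, 90) → joint angles (θ0=180°, θ1=270°)
2. rotate(1, 90) → joint angles (θ0=180°, θ1=0°)
3. rotate(1, 90) → joint angles (θ0=180°, θ1=90°)
no other 3-command option fits: unique.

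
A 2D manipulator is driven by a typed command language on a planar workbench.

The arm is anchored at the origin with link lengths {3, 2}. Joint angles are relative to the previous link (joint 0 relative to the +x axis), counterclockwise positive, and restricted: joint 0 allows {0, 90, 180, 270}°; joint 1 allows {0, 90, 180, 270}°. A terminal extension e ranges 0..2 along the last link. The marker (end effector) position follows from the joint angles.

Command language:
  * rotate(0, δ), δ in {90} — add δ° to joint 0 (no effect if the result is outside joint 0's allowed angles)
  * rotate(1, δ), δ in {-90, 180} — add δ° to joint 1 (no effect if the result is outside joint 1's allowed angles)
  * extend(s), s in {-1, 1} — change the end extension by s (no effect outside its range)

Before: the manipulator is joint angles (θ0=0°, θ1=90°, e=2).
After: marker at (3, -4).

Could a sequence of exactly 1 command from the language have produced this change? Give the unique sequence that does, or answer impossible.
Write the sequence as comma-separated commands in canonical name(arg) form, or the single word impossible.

start: joint angles (θ0=0°, θ1=90°, e=2)
t=1 rotate(1, 180) ⇒ joint angles (θ0=0°, θ1=270°, e=2)
uniquely the one of 5 1-step routes that fits.

rotate(1, 180)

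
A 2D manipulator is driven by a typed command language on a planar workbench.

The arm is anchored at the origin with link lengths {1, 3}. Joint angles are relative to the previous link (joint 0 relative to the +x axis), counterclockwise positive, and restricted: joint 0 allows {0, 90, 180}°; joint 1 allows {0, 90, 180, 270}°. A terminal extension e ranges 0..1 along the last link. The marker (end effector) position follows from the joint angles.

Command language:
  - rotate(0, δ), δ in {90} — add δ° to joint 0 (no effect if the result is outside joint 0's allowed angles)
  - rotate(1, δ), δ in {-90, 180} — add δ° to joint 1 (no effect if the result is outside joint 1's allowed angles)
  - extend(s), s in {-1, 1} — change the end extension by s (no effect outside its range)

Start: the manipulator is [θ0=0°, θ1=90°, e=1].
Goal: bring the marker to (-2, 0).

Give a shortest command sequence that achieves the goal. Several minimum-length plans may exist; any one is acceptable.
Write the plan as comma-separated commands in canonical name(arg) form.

rotate(1, -90), extend(-1), rotate(1, 180)

begin: [θ0=0°, θ1=90°, e=1]
[1] after rotate(1, -90): [θ0=0°, θ1=0°, e=1]
[2] after extend(-1): [θ0=0°, θ1=0°, e=0]
[3] after rotate(1, 180): [θ0=0°, θ1=180°, e=0]
nothing shorter than 3 reaches the goal.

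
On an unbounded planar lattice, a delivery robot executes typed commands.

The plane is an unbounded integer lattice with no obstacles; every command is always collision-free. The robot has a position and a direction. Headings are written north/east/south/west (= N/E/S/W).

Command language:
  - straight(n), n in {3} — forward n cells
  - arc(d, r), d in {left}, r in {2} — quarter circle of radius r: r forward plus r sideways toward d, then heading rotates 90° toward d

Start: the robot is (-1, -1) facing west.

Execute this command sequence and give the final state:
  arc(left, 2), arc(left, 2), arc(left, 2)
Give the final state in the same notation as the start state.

begin: (-1, -1) facing west
step 1 (arc(left, 2)): (-3, -3) facing south
step 2 (arc(left, 2)): (-1, -5) facing east
step 3 (arc(left, 2)): (1, -3) facing north

(1, -3) facing north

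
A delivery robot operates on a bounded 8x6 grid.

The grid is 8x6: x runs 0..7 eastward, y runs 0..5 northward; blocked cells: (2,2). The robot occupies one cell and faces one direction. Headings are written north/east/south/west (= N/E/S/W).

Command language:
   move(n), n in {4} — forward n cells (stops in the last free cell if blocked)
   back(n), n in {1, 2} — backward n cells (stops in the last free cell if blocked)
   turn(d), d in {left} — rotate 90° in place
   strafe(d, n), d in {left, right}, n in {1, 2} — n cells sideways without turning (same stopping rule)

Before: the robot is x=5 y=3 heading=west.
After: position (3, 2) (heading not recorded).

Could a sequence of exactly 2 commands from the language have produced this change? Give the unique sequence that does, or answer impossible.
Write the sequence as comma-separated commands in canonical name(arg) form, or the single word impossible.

strafe(left, 1), move(4)

key: move(4) is stopped early by the blocked cell at (2,2)
start: x=5 y=3 heading=west
t=1 strafe(left, 1) ⇒ x=5 y=2 heading=west
t=2 move(4) ⇒ x=3 y=2 heading=west
all 64 alternatives checked — unique.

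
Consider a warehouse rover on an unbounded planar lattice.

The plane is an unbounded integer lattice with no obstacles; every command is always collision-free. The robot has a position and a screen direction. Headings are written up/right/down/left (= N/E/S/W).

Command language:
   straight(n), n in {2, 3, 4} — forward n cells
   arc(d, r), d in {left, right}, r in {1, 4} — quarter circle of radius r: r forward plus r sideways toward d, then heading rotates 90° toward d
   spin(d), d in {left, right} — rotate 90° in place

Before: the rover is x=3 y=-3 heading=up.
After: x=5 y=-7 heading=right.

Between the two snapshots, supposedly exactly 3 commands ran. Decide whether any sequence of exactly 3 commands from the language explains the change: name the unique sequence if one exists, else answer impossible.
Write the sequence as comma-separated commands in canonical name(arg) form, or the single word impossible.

arc(left, 1), arc(left, 1), arc(left, 4)

key: order matters: swapping arc(left, 1) and arc(left, 4) lands elsewhere
initial: x=3 y=-3 heading=up
t=1 arc(left, 1) ⇒ x=2 y=-2 heading=left
t=2 arc(left, 1) ⇒ x=1 y=-3 heading=down
t=3 arc(left, 4) ⇒ x=5 y=-7 heading=right
no rival 3-sequence matches.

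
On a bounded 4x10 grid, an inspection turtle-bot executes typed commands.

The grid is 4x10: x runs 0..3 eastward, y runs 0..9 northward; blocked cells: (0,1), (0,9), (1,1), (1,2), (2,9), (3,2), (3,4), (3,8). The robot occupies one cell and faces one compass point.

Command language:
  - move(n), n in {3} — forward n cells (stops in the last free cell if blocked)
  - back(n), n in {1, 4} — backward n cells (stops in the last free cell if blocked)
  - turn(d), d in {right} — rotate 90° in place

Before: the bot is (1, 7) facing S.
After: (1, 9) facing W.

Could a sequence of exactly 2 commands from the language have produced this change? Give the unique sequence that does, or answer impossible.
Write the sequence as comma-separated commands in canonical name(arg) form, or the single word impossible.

key: back(4) runs into the grid edge before its full distance
from: (1, 7) facing S
1. back(4) → (1, 9) facing S
2. turn(right) → (1, 9) facing W
no rival 2-sequence matches.

back(4), turn(right)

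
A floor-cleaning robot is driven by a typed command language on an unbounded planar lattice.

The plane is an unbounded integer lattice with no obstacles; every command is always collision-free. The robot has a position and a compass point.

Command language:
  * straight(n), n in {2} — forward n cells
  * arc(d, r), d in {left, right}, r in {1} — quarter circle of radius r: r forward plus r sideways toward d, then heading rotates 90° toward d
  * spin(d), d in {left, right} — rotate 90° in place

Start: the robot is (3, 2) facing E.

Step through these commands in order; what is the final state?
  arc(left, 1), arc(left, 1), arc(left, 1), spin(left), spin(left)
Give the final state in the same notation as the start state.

(2, 3) facing N

from: (3, 2) facing E
1. arc(left, 1) → (4, 3) facing N
2. arc(left, 1) → (3, 4) facing W
3. arc(left, 1) → (2, 3) facing S
4. spin(left) → (2, 3) facing E
5. spin(left) → (2, 3) facing N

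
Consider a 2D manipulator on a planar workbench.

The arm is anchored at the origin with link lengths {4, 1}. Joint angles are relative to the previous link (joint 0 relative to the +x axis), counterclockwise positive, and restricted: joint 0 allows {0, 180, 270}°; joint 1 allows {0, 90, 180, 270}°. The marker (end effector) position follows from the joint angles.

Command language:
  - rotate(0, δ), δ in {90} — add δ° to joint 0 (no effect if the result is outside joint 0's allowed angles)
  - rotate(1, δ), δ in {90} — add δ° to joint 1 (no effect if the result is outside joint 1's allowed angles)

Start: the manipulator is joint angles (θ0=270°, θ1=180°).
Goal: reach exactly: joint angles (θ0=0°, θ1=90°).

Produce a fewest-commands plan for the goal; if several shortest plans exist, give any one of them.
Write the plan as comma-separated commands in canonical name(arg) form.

rotate(0, 90), rotate(1, 90), rotate(1, 90), rotate(1, 90)

initial: joint angles (θ0=270°, θ1=180°)
1. rotate(0, 90) → joint angles (θ0=0°, θ1=180°)
2. rotate(1, 90) → joint angles (θ0=0°, θ1=270°)
3. rotate(1, 90) → joint angles (θ0=0°, θ1=0°)
4. rotate(1, 90) → joint angles (θ0=0°, θ1=90°)
nothing shorter than 4 reaches the goal.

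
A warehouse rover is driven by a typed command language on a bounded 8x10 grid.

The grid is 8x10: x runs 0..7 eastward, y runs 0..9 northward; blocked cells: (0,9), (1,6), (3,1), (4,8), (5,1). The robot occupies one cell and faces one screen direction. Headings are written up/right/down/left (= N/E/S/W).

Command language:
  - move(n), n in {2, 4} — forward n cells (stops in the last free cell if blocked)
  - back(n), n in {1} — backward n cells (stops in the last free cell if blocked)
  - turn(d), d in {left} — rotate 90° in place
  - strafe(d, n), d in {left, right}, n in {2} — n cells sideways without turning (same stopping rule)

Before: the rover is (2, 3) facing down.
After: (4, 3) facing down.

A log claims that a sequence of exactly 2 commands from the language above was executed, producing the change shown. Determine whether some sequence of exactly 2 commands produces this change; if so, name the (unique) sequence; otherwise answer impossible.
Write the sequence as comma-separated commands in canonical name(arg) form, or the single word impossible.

no 2-step route produces this change.

impossible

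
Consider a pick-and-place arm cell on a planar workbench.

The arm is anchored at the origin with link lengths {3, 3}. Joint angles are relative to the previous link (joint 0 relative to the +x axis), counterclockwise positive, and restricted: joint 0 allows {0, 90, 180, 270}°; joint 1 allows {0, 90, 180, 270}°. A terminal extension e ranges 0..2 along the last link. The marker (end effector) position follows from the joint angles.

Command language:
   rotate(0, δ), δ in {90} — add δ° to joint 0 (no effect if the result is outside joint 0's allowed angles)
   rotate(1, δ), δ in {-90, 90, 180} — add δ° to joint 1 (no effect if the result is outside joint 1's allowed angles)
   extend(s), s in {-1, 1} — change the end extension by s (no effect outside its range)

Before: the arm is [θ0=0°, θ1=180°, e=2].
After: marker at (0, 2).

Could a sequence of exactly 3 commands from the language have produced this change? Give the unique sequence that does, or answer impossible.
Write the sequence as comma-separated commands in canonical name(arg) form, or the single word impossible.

from: [θ0=0°, θ1=180°, e=2]
step 1 (rotate(0, 90)): [θ0=90°, θ1=180°, e=2]
step 2 (rotate(0, 90)): [θ0=180°, θ1=180°, e=2]
step 3 (rotate(0, 90)): [θ0=270°, θ1=180°, e=2]
all 216 alternatives checked — unique.

rotate(0, 90), rotate(0, 90), rotate(0, 90)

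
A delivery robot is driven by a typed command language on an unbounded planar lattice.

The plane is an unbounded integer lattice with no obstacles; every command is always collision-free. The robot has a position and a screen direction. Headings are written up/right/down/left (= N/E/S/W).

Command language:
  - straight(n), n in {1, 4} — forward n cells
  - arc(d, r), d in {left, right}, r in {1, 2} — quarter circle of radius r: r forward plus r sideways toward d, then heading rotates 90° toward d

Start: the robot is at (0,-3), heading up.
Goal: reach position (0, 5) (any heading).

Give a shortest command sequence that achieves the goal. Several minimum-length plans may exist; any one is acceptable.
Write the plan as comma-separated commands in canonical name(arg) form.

straight(4), straight(4)

begin: at (0,-3), heading up
step 1 (straight(4)): at (0,1), heading up
step 2 (straight(4)): at (0,5), heading up
nothing shorter than 2 reaches the goal.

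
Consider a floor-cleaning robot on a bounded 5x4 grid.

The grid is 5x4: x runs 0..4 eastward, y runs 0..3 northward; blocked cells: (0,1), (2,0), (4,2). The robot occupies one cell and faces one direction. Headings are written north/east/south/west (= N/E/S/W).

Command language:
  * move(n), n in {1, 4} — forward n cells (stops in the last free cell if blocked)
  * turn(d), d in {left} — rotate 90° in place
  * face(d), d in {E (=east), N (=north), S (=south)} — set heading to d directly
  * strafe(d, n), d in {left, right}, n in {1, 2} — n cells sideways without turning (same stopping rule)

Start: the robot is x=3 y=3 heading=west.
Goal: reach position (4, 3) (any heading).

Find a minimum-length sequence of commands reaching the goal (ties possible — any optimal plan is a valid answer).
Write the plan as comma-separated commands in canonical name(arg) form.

initial: x=3 y=3 heading=west
[1] after face(S): x=3 y=3 heading=south
[2] after strafe(left, 2): x=4 y=3 heading=south
minimal: 2 command(s), checked below 2.

face(S), strafe(left, 2)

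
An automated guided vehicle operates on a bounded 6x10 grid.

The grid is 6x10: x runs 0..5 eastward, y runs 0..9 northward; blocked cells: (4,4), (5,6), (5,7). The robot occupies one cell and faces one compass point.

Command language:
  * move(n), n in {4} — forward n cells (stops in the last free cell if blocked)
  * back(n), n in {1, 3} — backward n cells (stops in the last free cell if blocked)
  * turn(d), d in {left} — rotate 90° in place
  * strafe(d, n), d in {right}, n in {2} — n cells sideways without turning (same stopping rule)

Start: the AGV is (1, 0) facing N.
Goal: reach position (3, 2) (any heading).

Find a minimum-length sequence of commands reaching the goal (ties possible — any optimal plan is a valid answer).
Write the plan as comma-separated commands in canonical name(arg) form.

t0: (1, 0) facing N
t=1 strafe(right, 2) ⇒ (3, 0) facing N
t=2 turn(left) ⇒ (3, 0) facing W
t=3 strafe(right, 2) ⇒ (3, 2) facing W
no 2-step plan works, so 3 is optimal.

strafe(right, 2), turn(left), strafe(right, 2)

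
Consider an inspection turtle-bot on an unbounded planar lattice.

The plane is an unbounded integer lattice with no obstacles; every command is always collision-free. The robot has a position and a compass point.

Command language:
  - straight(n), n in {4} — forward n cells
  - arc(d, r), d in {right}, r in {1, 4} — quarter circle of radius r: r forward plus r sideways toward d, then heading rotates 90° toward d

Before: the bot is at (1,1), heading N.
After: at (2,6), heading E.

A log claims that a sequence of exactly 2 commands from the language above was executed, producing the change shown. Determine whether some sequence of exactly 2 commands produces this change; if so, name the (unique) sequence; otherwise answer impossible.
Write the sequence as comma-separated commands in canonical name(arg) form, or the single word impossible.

key: position moved to (2,6) AND the heading swung to E — translation plus rotation needed
t0: at (1,1), heading N
step 1 (straight(4)): at (1,5), heading N
step 2 (arc(right, 1)): at (2,6), heading E
no rival 2-sequence matches.

straight(4), arc(right, 1)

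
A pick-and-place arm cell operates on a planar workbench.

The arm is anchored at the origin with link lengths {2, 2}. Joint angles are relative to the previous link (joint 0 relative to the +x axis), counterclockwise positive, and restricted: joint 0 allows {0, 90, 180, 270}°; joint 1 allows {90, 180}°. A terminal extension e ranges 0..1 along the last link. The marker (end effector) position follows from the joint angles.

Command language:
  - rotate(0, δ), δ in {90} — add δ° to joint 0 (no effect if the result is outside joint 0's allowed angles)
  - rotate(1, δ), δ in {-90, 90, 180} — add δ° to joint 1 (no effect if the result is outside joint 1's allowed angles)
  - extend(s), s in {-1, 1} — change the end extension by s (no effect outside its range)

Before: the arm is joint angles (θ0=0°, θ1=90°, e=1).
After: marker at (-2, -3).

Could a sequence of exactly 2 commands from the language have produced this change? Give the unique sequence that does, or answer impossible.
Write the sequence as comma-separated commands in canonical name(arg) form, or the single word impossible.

rotate(0, 90), rotate(0, 90)

initial: joint angles (θ0=0°, θ1=90°, e=1)
[1] after rotate(0, 90): joint angles (θ0=90°, θ1=90°, e=1)
[2] after rotate(0, 90): joint angles (θ0=180°, θ1=90°, e=1)
no other 2-command option fits: unique.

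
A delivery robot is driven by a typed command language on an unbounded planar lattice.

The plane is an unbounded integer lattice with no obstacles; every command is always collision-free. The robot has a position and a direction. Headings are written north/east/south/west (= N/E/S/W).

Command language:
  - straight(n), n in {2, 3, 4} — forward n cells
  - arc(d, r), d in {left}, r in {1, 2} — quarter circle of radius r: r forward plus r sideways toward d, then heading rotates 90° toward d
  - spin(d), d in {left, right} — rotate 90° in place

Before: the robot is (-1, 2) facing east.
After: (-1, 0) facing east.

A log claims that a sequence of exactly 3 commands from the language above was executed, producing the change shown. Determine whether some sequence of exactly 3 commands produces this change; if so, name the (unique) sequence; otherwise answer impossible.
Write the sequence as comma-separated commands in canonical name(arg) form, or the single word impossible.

key: order matters: swapping spin(right) and spin(left) lands elsewhere
initial: (-1, 2) facing east
step 1 (spin(right)): (-1, 2) facing south
step 2 (straight(2)): (-1, 0) facing south
step 3 (spin(left)): (-1, 0) facing east
uniquely the one of 343 3-step routes that fits.

spin(right), straight(2), spin(left)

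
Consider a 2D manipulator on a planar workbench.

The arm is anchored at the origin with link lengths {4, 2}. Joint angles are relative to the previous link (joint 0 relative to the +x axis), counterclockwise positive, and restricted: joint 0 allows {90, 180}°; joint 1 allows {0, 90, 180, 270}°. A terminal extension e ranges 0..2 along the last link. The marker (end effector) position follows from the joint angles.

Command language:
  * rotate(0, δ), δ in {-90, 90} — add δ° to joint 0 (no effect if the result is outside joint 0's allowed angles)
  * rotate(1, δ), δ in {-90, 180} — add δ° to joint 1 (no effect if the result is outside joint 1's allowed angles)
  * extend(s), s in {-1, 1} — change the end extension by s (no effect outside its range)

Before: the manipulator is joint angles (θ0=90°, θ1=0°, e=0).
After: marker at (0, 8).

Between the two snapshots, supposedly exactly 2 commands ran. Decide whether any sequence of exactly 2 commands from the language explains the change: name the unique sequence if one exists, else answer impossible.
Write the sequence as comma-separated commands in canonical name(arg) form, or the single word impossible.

begin: joint angles (θ0=90°, θ1=0°, e=0)
step 1 (extend(1)): joint angles (θ0=90°, θ1=0°, e=1)
step 2 (extend(1)): joint angles (θ0=90°, θ1=0°, e=2)
all 36 alternatives checked — unique.

extend(1), extend(1)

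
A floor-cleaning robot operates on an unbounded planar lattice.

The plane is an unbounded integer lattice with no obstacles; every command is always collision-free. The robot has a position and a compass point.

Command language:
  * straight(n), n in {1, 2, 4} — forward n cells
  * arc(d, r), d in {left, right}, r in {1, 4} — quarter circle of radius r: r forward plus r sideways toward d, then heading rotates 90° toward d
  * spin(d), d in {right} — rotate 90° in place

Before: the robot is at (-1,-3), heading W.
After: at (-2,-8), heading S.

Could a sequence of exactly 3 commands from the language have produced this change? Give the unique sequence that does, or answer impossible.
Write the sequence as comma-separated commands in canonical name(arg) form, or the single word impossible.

arc(left, 1), straight(2), straight(2)

key: running straight(2) before arc(left, 1) would end elsewhere — order is forced
from: at (-1,-3), heading W
step 1 (arc(left, 1)): at (-2,-4), heading S
step 2 (straight(2)): at (-2,-6), heading S
step 3 (straight(2)): at (-2,-8), heading S
no other 3-command option fits: unique.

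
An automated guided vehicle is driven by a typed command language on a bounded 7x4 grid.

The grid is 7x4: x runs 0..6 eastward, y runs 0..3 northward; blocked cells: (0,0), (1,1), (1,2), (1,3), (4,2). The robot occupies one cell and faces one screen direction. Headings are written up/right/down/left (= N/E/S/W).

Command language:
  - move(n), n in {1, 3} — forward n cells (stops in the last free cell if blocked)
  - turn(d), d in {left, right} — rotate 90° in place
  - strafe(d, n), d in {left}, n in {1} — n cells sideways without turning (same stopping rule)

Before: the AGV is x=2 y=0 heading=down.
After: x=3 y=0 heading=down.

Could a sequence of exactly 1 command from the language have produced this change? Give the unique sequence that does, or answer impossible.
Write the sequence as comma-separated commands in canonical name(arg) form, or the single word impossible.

strafe(left, 1)

key: heading stays S — the single command does not turn
t0: x=2 y=0 heading=down
1. strafe(left, 1) → x=3 y=0 heading=down
no other 1-command option fits: unique.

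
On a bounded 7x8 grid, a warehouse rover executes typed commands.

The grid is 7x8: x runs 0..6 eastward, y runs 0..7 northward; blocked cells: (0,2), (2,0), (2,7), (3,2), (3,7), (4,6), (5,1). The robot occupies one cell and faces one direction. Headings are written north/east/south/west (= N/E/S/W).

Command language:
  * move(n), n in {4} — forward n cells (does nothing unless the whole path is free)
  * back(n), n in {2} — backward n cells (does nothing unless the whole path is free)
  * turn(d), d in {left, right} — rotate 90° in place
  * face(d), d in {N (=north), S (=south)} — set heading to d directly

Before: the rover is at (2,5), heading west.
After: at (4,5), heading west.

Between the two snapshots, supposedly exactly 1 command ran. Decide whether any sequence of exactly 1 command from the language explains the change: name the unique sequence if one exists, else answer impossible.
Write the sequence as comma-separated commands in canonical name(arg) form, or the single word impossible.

back(2)

key: heading stays W — the single command does not turn
t0: at (2,5), heading west
t=1 back(2) ⇒ at (4,5), heading west
all 6 alternatives checked — unique.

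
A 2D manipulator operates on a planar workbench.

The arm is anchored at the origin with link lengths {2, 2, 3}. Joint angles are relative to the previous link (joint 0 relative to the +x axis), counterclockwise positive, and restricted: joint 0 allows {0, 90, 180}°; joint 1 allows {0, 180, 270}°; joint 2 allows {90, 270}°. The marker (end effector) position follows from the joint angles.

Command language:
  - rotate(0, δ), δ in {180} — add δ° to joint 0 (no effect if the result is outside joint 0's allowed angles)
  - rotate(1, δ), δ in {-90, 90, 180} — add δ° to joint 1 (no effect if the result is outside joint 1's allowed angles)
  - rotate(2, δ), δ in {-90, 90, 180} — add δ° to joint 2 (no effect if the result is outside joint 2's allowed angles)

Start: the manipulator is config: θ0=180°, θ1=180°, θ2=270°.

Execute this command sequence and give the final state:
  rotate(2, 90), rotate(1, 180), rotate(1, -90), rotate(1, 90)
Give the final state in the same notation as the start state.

config: θ0=180°, θ1=0°, θ2=270°

initial: config: θ0=180°, θ1=180°, θ2=270°
1. rotate(2, 90) → config: θ0=180°, θ1=180°, θ2=270°
2. rotate(1, 180) → config: θ0=180°, θ1=0°, θ2=270°
3. rotate(1, -90) → config: θ0=180°, θ1=270°, θ2=270°
4. rotate(1, 90) → config: θ0=180°, θ1=0°, θ2=270°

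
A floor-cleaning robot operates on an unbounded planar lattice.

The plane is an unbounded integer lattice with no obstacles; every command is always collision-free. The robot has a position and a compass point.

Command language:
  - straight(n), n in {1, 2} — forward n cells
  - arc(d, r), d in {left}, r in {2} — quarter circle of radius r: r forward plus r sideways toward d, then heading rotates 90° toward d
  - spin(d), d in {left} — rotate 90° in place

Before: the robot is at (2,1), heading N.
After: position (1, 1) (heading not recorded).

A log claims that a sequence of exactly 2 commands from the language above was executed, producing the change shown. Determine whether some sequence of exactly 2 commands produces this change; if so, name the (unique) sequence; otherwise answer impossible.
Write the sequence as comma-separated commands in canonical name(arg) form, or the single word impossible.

spin(left), straight(1)

key: order matters: swapping spin(left) and straight(1) lands elsewhere
from: at (2,1), heading N
step 1 (spin(left)): at (2,1), heading W
step 2 (straight(1)): at (1,1), heading W
all 16 alternatives checked — unique.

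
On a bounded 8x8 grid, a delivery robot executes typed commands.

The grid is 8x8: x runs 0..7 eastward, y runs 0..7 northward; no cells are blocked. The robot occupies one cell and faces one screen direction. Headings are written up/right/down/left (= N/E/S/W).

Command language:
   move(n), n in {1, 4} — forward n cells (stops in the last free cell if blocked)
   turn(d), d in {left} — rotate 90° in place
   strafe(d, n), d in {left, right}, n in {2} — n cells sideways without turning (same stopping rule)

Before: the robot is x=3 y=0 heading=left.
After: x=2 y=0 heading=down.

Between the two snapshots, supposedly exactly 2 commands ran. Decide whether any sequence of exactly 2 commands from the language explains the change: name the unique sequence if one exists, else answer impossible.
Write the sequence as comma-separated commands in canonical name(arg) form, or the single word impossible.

key: order matters: swapping move(1) and turn(left) lands elsewhere
initial: x=3 y=0 heading=left
step 1 (move(1)): x=2 y=0 heading=left
step 2 (turn(left)): x=2 y=0 heading=down
all 25 alternatives checked — unique.

move(1), turn(left)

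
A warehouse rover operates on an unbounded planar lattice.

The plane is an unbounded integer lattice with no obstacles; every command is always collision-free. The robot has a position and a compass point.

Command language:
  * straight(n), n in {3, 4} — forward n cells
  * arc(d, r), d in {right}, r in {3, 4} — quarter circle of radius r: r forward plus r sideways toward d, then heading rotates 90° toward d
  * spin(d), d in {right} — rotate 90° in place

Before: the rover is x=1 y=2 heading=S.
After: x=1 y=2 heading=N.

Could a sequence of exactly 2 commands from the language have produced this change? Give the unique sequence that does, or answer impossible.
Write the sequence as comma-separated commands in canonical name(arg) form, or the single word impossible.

key: parked at (1,2) the whole time — nothing moves the robot
begin: x=1 y=2 heading=S
[1] after spin(right): x=1 y=2 heading=W
[2] after spin(right): x=1 y=2 heading=N
no rival 2-sequence matches.

spin(right), spin(right)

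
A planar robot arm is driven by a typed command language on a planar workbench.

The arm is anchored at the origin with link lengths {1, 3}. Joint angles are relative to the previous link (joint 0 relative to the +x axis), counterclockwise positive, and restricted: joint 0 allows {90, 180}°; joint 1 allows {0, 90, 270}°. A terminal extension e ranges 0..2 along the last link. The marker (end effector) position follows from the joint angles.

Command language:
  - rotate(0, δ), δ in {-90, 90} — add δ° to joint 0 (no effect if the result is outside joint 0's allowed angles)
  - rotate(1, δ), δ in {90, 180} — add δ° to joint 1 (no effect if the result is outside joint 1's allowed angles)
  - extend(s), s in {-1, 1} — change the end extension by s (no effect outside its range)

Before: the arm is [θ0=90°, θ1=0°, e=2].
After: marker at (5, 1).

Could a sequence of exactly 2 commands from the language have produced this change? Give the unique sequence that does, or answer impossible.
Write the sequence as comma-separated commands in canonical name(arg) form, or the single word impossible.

rotate(1, 90), rotate(1, 180)

key: running rotate(1, 180) before rotate(1, 90) would end elsewhere — order is forced
start: [θ0=90°, θ1=0°, e=2]
1. rotate(1, 90) → [θ0=90°, θ1=90°, e=2]
2. rotate(1, 180) → [θ0=90°, θ1=270°, e=2]
uniquely the one of 36 2-step routes that fits.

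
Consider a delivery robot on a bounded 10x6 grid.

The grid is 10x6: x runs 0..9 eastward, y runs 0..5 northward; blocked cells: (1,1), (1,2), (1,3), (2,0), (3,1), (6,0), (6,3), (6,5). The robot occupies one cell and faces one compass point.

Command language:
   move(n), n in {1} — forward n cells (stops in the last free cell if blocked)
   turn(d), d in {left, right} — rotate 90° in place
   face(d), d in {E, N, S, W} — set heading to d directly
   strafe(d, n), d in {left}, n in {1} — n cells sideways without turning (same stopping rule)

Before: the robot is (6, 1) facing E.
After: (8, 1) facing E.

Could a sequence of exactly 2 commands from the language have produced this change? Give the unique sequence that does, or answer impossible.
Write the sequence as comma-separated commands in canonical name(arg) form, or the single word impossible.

key: still facing E at the end — nothing in the sequence rotates
from: (6, 1) facing E
t=1 move(1) ⇒ (7, 1) facing E
t=2 move(1) ⇒ (8, 1) facing E
no rival 2-sequence matches.

move(1), move(1)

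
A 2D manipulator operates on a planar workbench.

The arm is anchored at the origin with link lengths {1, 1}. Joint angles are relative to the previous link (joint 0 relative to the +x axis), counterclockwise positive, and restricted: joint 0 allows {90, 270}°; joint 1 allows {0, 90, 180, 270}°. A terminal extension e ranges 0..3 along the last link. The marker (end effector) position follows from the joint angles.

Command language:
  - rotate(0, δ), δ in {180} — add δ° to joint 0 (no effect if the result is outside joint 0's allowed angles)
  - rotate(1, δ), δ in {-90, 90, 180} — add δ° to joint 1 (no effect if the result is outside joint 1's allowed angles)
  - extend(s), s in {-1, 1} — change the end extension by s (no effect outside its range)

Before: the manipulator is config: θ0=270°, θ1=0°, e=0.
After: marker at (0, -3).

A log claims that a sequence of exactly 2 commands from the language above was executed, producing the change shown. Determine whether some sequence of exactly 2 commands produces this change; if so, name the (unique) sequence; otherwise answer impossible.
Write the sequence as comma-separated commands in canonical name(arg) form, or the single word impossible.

extend(-1), extend(1)

key: order matters: swapping extend(-1) and extend(1) lands elsewhere
begin: config: θ0=270°, θ1=0°, e=0
step 1 (extend(-1)): config: θ0=270°, θ1=0°, e=0
step 2 (extend(1)): config: θ0=270°, θ1=0°, e=1
no rival 2-sequence matches.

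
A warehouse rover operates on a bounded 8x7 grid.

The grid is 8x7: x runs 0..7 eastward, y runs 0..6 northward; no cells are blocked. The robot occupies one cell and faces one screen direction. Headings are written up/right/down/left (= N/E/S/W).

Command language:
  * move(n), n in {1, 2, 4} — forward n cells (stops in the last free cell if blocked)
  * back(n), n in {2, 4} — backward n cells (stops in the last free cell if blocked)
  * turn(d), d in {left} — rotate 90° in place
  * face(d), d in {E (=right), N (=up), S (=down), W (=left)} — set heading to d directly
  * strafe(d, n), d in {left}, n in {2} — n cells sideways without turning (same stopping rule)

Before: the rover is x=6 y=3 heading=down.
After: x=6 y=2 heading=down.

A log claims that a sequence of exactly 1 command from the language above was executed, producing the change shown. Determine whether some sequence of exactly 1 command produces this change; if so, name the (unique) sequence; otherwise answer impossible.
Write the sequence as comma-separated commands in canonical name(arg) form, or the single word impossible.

key: still facing S — the one step turns nothing
from: x=6 y=3 heading=down
step 1 (move(1)): x=6 y=2 heading=down
all 11 alternatives checked — unique.

move(1)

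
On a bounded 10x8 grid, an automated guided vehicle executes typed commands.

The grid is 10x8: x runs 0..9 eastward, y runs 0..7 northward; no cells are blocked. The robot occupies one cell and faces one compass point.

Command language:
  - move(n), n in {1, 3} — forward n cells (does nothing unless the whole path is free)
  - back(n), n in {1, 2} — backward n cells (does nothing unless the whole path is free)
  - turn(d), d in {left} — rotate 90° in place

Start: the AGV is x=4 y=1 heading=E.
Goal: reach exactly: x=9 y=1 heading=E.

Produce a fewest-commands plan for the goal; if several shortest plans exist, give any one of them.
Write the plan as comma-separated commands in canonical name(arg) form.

move(3), move(1), move(1)

start: x=4 y=1 heading=E
step 1 (move(3)): x=7 y=1 heading=E
step 2 (move(1)): x=8 y=1 heading=E
step 3 (move(1)): x=9 y=1 heading=E
minimal: 3 command(s), checked below 3.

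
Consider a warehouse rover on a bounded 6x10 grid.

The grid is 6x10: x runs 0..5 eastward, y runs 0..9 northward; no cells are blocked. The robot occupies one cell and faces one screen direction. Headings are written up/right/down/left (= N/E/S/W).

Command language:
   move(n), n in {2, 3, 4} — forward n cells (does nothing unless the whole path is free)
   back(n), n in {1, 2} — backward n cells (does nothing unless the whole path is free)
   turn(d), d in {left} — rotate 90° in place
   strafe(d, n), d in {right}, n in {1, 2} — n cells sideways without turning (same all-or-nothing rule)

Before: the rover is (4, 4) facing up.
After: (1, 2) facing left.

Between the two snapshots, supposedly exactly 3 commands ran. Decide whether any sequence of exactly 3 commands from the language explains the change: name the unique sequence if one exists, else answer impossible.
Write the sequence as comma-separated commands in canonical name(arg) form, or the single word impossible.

key: order matters: swapping back(2) and move(3) lands elsewhere
initial: (4, 4) facing up
step 1 (back(2)): (4, 2) facing up
step 2 (turn(left)): (4, 2) facing left
step 3 (move(3)): (1, 2) facing left
no rival 3-sequence matches.

back(2), turn(left), move(3)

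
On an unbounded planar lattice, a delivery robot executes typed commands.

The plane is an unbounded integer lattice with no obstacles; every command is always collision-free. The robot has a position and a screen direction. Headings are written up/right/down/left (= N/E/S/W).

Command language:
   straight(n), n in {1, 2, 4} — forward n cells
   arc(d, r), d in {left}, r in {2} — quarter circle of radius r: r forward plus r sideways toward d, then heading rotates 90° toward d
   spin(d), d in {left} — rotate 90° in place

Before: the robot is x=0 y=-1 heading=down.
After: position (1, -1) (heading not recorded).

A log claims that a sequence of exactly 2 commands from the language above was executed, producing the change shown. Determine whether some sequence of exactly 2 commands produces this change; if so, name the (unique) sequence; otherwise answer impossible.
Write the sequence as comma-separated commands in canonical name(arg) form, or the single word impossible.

spin(left), straight(1)

key: order matters: swapping spin(left) and straight(1) lands elsewhere
t0: x=0 y=-1 heading=down
t=1 spin(left) ⇒ x=0 y=-1 heading=right
t=2 straight(1) ⇒ x=1 y=-1 heading=right
uniquely the one of 25 2-step routes that fits.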